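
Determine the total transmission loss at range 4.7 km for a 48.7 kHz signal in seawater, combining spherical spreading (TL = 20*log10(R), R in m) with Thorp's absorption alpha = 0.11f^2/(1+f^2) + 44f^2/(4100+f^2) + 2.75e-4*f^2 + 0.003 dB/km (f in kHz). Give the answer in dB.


152.82 dB


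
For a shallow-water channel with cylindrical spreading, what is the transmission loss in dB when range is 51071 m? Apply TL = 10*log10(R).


TL = 10*log10(51071) = 47.08

47.08 dB


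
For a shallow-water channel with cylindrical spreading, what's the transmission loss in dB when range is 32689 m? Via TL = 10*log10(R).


TL = 10*log10(32689) = 45.14

45.14 dB


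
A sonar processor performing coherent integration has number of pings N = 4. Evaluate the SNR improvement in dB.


Gain = 10*log10(4) = 6.02

6.02 dB


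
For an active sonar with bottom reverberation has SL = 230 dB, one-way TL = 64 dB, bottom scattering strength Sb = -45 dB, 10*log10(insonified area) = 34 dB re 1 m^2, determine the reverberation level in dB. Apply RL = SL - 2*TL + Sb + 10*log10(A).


91 dB


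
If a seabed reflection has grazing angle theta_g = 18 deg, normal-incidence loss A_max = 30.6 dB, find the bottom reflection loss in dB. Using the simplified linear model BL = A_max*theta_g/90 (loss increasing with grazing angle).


BL = A_max * theta_g / 90 = 30.6 * 18 / 90 = 6.12

6.12 dB


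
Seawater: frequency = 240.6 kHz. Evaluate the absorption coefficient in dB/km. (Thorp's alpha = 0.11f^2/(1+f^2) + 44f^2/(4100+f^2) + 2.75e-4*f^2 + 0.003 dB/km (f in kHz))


f^2 = 57888.36
alpha = 0.11*57888.36/(1+57888.36) + 44*57888.36/(4100+57888.36) + 2.75e-4*57888.36 + 0.003 = 57.122

57.122 dB/km


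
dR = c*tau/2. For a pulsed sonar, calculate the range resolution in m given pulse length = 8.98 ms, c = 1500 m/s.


6.735 m


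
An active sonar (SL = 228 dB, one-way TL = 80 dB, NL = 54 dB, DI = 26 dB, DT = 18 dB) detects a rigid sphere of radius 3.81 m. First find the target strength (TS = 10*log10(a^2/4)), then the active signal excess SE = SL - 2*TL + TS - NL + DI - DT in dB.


Step 1: TS = 10*log10(3.81^2/4) = 5.6 dB
Step 2: SE = SL - 2*TL + TS - NL + DI - DT = 228 - 2*80 + (5.6) - 54 + 26 - 18 = 27.6

27.6 dB


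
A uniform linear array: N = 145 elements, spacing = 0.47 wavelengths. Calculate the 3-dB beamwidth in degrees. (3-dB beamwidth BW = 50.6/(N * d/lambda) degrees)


BW = 50.6 / (145 * 0.47) = 50.6 / 68.15 = 0.74

0.74 deg


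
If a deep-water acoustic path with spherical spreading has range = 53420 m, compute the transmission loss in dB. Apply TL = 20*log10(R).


TL = 20*log10(53420) = 94.55

94.55 dB


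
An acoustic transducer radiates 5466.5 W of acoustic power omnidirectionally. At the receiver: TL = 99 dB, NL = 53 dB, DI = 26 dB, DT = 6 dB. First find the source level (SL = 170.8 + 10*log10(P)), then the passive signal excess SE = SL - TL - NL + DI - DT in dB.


Step 1: SL = 170.8 + 10*log10(5466.5) = 208.18 dB
Step 2: SE = SL - TL - NL + DI - DT = 208.18 - 99 - 53 + 26 - 6 = 76.18

76.18 dB


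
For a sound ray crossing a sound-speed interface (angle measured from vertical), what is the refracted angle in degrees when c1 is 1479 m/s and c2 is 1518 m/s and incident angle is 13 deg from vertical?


13.35 deg


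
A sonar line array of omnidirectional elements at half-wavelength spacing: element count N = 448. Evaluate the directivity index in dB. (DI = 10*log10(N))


DI = 10*log10(448) = 26.51

26.51 dB


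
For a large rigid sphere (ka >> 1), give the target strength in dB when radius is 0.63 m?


TS = 10*log10(0.63^2 / 4) = 10*log10(0.099225) = -10.03

-10.03 dB


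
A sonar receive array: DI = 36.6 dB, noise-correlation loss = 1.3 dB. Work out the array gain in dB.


35.3 dB


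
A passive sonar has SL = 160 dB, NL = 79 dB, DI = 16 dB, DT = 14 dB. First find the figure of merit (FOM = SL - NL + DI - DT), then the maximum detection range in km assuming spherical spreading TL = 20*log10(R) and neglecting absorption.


Step 1: FOM = SL - NL + DI - DT = 160 - 79 + 16 - 14 = 83 dB
Step 2: at max range FOM = TL = 20*log10(R), so R = 10^(83/20) = 14125.38 m = 14.13 km

14.13 km


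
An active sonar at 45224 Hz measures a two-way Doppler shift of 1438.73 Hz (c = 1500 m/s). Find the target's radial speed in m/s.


23.86 m/s


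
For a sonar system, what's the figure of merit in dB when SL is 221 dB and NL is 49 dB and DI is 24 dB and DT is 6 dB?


FOM = SL - NL + DI - DT = 221 - 49 + 24 - 6 = 190

190 dB


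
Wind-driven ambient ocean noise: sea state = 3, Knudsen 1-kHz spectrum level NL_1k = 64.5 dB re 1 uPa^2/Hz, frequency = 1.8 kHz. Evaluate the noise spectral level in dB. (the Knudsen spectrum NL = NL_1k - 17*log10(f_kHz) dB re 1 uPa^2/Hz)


NL = NL_1k - 17*log10(f_kHz) = 64.5 - 17*log10(1.8) = 64.5 - (4.34) = 60.16

60.16 dB


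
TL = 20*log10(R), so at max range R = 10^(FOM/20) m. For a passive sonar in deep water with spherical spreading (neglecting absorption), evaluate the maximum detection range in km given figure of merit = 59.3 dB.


0.92 km


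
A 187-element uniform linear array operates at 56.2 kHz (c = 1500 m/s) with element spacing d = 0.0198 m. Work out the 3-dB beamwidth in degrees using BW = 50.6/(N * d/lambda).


Step 1: lambda = 1500/56200 = 0.02669 m
Step 2: d/lambda = 0.0198/0.02669 = 0.7419
Step 3: BW = 50.6/(N * d/lambda) = 50.6/(187 * 0.7419) = 0.36

0.36 deg


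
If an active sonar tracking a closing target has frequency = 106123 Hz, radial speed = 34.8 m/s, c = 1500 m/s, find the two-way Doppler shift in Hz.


4924.11 Hz


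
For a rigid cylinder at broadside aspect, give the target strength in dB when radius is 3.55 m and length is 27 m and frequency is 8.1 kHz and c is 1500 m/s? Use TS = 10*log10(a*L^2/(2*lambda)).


lambda = 1500/8100 = 0.18519 m
TS = 10*log10(3.55*27^2/(2*0.18519)) = 38.44

38.44 dB


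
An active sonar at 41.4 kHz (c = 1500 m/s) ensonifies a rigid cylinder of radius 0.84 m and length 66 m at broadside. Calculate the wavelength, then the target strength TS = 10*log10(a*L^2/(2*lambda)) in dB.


Step 1: lambda = c/f = 1500/41400 = 0.03623 m
Step 2: TS = 10*log10(a*L^2/(2*lambda)) = 10*log10(0.84*66^2/(2*0.03623)) = 47.03

47.03 dB


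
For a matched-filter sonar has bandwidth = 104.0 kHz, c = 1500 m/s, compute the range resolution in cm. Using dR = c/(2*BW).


0.72 cm


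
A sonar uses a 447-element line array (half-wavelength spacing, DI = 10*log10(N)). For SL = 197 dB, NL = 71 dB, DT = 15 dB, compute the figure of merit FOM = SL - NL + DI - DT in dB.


137.5 dB


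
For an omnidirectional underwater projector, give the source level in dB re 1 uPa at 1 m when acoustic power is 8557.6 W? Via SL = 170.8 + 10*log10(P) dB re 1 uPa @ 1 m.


SL = 170.8 + 10*log10(8557.6) = 170.8 + 39.32 = 210.12

210.12 dB


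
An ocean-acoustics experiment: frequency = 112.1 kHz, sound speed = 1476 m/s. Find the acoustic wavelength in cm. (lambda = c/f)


lambda = c/f = 1476 / 112100 = 0.0132 m = 1.32 cm

1.32 cm


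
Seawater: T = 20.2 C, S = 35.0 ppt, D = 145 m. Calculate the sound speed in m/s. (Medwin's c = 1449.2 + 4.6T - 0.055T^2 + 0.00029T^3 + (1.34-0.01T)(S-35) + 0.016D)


c = 1449.2 + 4.6*20.2 - 0.055*20.2^2 + 0.00029*20.2^3 + (1.34 - 0.01*20.2)*(35.0 - 35) + 0.016*145 = 1524.39

1524.39 m/s


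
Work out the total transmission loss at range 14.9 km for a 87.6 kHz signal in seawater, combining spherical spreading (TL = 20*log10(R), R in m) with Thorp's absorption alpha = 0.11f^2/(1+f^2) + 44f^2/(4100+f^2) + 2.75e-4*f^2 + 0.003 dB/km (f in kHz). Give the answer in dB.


Step 1 (Thorp): alpha = 0.11*7673.76/(1+7673.76) + 44*7673.76/(4100+7673.76) + 2.75e-4*7673.76 + 0.003 = 30.9011 dB/km
Step 2: TL_spread = 20*log10(14900) = 83.46 dB
Step 3: TL_abs = alpha*R = 30.9011 * 14.9 = 460.43 dB
Step 4: TL_total = 83.46 + 460.43 = 543.89

543.89 dB


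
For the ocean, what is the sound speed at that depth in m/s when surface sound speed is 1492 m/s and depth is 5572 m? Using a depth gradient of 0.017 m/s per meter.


c = 1492 + 0.017 * 5572 = 1586.724

1586.724 m/s


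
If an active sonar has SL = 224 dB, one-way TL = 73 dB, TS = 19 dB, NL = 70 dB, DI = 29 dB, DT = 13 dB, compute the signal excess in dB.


SE = SL - 2*TL + TS - NL + DI - DT = 224 - 2*73 + (19) - 70 + 29 - 13 = 43

43 dB


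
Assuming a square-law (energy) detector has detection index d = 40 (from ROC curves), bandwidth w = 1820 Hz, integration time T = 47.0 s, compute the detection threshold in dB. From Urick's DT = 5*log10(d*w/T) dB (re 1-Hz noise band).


DT = 5*log10(d*w/T) = 5*log10(40 * 1820 / 47.0) = 5*log10(1548.94) = 15.95

15.95 dB


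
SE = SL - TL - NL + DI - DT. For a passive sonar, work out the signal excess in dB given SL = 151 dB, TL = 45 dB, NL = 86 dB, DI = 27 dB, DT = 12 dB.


SE = SL - TL - NL + DI - DT = 151 - 45 - 86 + 27 - 12 = 35

35 dB


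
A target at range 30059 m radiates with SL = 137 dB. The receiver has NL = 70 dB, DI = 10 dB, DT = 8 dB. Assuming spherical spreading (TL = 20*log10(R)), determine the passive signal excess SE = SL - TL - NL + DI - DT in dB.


Step 1: TL = 20*log10(30059) = 89.56 dB
Step 2: SE = 137 - 89.56 - 70 + 10 - 8 = -20.56

-20.56 dB


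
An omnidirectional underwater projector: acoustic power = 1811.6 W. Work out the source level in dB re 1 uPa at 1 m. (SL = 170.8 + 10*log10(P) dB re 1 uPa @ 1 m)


SL = 170.8 + 10*log10(1811.6) = 170.8 + 32.58 = 203.38

203.38 dB


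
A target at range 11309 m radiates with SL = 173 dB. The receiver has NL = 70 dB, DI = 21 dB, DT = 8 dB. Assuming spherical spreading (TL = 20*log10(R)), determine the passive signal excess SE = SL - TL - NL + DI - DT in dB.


34.93 dB


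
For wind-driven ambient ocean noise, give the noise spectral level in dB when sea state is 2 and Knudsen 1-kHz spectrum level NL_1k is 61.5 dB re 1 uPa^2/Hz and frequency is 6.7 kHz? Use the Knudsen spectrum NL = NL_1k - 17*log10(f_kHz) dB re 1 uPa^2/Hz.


NL = NL_1k - 17*log10(f_kHz) = 61.5 - 17*log10(6.7) = 61.5 - (14.04) = 47.46

47.46 dB


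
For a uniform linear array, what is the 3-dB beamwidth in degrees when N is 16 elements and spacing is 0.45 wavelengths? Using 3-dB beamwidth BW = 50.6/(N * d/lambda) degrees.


BW = 50.6 / (16 * 0.45) = 50.6 / 7.2 = 7.03

7.03 deg


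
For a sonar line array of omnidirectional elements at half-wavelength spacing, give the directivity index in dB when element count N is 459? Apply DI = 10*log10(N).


DI = 10*log10(459) = 26.62

26.62 dB


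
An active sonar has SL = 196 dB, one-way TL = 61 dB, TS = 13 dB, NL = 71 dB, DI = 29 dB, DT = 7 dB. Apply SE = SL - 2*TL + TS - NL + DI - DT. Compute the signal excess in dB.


38 dB


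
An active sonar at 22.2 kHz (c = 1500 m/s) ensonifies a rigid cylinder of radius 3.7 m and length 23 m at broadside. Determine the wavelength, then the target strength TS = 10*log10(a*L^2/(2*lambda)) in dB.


Step 1: lambda = c/f = 1500/22200 = 0.06757 m
Step 2: TS = 10*log10(a*L^2/(2*lambda)) = 10*log10(3.7*23^2/(2*0.06757)) = 41.61

41.61 dB


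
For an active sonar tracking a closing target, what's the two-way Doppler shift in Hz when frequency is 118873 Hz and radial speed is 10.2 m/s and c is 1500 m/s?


fd = 2*f*v/c = 2 * 118873 * 10.2 / 1500 = 1616.67

1616.67 Hz


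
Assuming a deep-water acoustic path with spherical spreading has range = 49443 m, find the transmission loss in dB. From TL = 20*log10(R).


93.88 dB


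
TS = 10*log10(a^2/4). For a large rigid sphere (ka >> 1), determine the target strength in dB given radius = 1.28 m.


TS = 10*log10(1.28^2 / 4) = 10*log10(0.4096) = -3.88

-3.88 dB


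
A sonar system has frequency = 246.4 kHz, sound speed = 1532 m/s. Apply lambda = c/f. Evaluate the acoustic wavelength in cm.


lambda = c/f = 1532 / 246400 = 0.0062 m = 0.62 cm

0.62 cm


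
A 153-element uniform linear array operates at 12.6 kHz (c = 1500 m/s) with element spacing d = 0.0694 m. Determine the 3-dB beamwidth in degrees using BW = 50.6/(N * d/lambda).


Step 1: lambda = 1500/12600 = 0.11905 m
Step 2: d/lambda = 0.0694/0.11905 = 0.5829
Step 3: BW = 50.6/(N * d/lambda) = 50.6/(153 * 0.5829) = 0.57

0.57 deg


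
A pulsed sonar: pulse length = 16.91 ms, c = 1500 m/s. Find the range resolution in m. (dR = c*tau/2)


dR = c*tau/2 = 1500 * 16.91e-3 / 2 = 12.6825

12.6825 m


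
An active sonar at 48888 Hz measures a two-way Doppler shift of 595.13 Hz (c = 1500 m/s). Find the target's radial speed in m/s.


From fd = 2*f*v/c, v = c*fd/(2*f) = 1500 * 595.13 / (2*48888) = 9.13

9.13 m/s


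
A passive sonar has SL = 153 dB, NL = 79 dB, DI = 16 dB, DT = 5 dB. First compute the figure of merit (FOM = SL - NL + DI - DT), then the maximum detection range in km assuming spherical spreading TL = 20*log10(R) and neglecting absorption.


Step 1: FOM = SL - NL + DI - DT = 153 - 79 + 16 - 5 = 85 dB
Step 2: at max range FOM = TL = 20*log10(R), so R = 10^(85/20) = 17782.79 m = 17.78 km

17.78 km


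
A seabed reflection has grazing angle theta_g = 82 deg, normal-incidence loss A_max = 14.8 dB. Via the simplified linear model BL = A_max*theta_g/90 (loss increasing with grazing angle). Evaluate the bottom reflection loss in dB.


BL = A_max * theta_g / 90 = 14.8 * 82 / 90 = 13.48

13.48 dB


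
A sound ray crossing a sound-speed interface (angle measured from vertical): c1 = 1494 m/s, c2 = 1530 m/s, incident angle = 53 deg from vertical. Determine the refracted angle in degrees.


sin(theta2) = (c2/c1)*sin(theta1) = (1530/1494)*sin(53 deg) = 0.81788
theta2 = arcsin(0.81788) = 54.87

54.87 deg


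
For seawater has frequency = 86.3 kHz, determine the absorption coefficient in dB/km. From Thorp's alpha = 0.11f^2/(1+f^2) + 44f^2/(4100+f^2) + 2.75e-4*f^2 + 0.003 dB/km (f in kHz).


f^2 = 7447.69
alpha = 0.11*7447.69/(1+7447.69) + 44*7447.69/(4100+7447.69) + 2.75e-4*7447.69 + 0.003 = 30.539

30.539 dB/km


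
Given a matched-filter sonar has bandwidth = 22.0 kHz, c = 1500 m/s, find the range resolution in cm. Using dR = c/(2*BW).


dR = c/(2*BW) = 1500 / (2 * 22.0e3) = 0.0341 m = 3.41 cm

3.41 cm


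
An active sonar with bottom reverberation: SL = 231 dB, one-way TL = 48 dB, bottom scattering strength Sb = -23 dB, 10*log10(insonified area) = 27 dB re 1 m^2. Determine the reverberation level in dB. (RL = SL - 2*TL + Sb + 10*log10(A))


RL = SL - 2*TL + Sb + 10*log10(A) = 231 - 2*48 + (-23) + 27 = 139

139 dB


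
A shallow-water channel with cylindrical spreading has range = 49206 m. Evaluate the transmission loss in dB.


TL = 10*log10(49206) = 46.92

46.92 dB


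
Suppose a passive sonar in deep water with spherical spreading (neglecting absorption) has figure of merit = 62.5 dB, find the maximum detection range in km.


At max range FOM = TL, so 20*log10(R) = 62.5
R = 10^(62.5/20) = 1333.52 m = 1.33 km

1.33 km


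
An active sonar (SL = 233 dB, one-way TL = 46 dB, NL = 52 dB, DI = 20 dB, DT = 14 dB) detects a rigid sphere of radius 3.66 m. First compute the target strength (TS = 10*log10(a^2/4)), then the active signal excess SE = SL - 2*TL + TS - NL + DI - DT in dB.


Step 1: TS = 10*log10(3.66^2/4) = 5.25 dB
Step 2: SE = SL - 2*TL + TS - NL + DI - DT = 233 - 2*46 + (5.25) - 52 + 20 - 14 = 100.25

100.25 dB


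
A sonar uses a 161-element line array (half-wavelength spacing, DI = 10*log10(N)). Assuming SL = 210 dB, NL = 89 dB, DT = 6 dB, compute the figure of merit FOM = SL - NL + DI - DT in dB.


Step 1: DI = 10*log10(161) = 22.07 dB
Step 2: FOM = SL - NL + DI - DT = 210 - 89 + 22.07 - 6 = 137.07

137.07 dB


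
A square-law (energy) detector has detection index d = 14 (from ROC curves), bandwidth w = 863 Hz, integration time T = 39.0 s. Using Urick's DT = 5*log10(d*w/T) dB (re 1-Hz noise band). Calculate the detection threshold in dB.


DT = 5*log10(d*w/T) = 5*log10(14 * 863 / 39.0) = 5*log10(309.79) = 12.46

12.46 dB


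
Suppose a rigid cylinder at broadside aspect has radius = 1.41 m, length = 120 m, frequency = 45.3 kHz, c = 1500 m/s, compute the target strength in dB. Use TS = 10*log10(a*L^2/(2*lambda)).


54.87 dB


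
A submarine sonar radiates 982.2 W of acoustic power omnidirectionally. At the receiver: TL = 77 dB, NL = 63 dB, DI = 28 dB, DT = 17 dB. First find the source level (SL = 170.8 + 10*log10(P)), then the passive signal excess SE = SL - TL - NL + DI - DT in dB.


Step 1: SL = 170.8 + 10*log10(982.2) = 200.72 dB
Step 2: SE = SL - TL - NL + DI - DT = 200.72 - 77 - 63 + 28 - 17 = 71.72

71.72 dB


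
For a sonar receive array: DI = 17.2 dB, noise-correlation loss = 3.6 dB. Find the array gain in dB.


13.6 dB


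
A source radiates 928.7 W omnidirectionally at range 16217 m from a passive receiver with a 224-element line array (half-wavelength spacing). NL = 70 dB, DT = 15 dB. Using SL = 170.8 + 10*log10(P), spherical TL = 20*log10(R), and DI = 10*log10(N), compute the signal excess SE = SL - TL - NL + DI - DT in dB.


Step 1: SL = 170.8 + 10*log10(928.7) = 200.48 dB
Step 2: TL = 20*log10(16217) = 84.2 dB
Step 3: DI = 10*log10(224) = 23.5 dB
Step 4: SE = SL - TL - NL + DI - DT = 200.48 - 84.2 - 70 + 23.5 - 15 = 54.78

54.78 dB


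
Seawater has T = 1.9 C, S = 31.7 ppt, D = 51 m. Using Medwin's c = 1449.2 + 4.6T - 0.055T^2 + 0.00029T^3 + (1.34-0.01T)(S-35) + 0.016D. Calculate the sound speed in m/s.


c = 1449.2 + 4.6*1.9 - 0.055*1.9^2 + 0.00029*1.9^3 + (1.34 - 0.01*1.9)*(31.7 - 35) + 0.016*51 = 1454.2

1454.2 m/s


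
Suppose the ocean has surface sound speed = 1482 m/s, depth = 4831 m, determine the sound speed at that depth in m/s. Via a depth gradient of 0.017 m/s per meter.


c = 1482 + 0.017 * 4831 = 1564.127

1564.127 m/s


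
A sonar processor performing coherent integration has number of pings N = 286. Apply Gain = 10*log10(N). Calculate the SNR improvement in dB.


24.56 dB


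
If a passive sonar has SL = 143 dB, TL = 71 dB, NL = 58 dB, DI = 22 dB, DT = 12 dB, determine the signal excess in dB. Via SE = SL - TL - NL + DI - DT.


SE = SL - TL - NL + DI - DT = 143 - 71 - 58 + 22 - 12 = 24

24 dB


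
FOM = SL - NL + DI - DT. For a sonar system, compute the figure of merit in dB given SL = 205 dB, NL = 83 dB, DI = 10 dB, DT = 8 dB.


124 dB


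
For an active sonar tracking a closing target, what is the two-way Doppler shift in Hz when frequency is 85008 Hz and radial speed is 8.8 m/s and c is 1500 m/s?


997.43 Hz


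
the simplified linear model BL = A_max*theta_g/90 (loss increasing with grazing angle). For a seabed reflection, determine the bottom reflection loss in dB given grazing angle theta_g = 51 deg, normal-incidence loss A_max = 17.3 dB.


9.8 dB


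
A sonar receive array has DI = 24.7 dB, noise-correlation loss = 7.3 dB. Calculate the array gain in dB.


AG = DI - L_corr = 24.7 - 7.3 = 17.4

17.4 dB


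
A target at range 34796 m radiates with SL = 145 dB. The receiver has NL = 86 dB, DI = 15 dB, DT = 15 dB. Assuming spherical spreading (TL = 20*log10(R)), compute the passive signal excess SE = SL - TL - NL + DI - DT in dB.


Step 1: TL = 20*log10(34796) = 90.83 dB
Step 2: SE = 145 - 90.83 - 86 + 15 - 15 = -31.83

-31.83 dB


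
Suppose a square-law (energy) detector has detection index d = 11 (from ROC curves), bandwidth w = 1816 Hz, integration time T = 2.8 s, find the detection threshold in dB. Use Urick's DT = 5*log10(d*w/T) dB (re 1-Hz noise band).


DT = 5*log10(d*w/T) = 5*log10(11 * 1816 / 2.8) = 5*log10(7134.29) = 19.27

19.27 dB


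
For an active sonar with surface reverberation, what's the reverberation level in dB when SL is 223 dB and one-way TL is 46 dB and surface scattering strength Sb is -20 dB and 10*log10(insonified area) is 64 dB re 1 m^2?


RL = SL - 2*TL + Sb + 10*log10(A) = 223 - 2*46 + (-20) + 64 = 175

175 dB


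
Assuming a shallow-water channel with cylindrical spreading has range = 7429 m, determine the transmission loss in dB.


TL = 10*log10(7429) = 38.71

38.71 dB


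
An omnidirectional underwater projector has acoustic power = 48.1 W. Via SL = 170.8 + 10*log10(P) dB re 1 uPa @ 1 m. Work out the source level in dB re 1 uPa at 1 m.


SL = 170.8 + 10*log10(48.1) = 170.8 + 16.82 = 187.62

187.62 dB


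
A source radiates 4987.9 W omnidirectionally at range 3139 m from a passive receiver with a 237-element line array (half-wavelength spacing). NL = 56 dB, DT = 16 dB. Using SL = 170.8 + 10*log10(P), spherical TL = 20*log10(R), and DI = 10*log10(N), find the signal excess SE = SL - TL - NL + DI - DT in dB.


Step 1: SL = 170.8 + 10*log10(4987.9) = 207.78 dB
Step 2: TL = 20*log10(3139) = 69.94 dB
Step 3: DI = 10*log10(237) = 23.75 dB
Step 4: SE = SL - TL - NL + DI - DT = 207.78 - 69.94 - 56 + 23.75 - 16 = 89.59

89.59 dB


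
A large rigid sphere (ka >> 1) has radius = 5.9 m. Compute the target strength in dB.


TS = 10*log10(5.9^2 / 4) = 10*log10(8.7025) = 9.4

9.4 dB


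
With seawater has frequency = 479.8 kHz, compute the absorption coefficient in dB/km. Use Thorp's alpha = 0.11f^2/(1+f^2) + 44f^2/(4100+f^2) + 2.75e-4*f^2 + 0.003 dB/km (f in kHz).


106.65 dB/km


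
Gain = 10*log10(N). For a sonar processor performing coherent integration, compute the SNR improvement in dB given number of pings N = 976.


Gain = 10*log10(976) = 29.89

29.89 dB


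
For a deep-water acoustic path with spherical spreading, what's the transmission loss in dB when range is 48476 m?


93.71 dB


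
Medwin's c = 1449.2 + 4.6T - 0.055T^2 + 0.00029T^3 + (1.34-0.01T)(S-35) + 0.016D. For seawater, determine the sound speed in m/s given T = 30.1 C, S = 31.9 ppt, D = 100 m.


c = 1449.2 + 4.6*30.1 - 0.055*30.1^2 + 0.00029*30.1^3 + (1.34 - 0.01*30.1)*(31.9 - 35) + 0.016*100 = 1544.12

1544.12 m/s


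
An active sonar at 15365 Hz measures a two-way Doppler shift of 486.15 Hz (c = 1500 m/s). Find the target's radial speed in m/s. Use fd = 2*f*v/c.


From fd = 2*f*v/c, v = c*fd/(2*f) = 1500 * 486.15 / (2*15365) = 23.73

23.73 m/s


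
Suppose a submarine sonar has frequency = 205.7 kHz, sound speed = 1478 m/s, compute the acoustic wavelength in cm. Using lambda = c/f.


lambda = c/f = 1478 / 205700 = 0.0072 m = 0.72 cm

0.72 cm


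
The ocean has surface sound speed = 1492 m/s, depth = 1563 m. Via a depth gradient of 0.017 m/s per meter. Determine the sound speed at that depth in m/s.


c = 1492 + 0.017 * 1563 = 1518.571

1518.571 m/s


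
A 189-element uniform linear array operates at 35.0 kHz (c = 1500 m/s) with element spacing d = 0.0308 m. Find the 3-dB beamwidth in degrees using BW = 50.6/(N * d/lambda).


0.37 deg


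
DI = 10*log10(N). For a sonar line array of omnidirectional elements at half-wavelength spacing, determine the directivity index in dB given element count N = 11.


DI = 10*log10(11) = 10.41

10.41 dB


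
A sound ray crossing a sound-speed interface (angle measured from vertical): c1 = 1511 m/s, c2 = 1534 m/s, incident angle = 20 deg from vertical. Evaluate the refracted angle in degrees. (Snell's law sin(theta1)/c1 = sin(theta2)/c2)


sin(theta2) = (c2/c1)*sin(theta1) = (1534/1511)*sin(20 deg) = 0.34723
theta2 = arcsin(0.34723) = 20.32

20.32 deg


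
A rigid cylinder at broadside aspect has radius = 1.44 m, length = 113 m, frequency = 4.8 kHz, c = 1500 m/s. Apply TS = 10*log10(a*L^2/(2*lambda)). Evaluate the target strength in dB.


lambda = 1500/4800 = 0.3125 m
TS = 10*log10(1.44*113^2/(2*0.3125)) = 44.69

44.69 dB


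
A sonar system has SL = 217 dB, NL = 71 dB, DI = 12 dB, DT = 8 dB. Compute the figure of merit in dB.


FOM = SL - NL + DI - DT = 217 - 71 + 12 - 8 = 150

150 dB


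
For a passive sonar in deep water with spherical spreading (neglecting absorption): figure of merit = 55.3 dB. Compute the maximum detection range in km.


At max range FOM = TL, so 20*log10(R) = 55.3
R = 10^(55.3/20) = 582.1 m = 0.58 km

0.58 km


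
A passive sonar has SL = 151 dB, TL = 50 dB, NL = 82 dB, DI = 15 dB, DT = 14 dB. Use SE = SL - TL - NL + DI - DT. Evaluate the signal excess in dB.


20 dB


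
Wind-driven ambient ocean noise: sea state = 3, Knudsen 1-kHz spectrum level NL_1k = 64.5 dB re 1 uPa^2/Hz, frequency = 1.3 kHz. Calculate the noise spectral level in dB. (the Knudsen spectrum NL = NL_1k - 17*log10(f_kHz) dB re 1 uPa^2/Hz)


NL = NL_1k - 17*log10(f_kHz) = 64.5 - 17*log10(1.3) = 64.5 - (1.94) = 62.56

62.56 dB


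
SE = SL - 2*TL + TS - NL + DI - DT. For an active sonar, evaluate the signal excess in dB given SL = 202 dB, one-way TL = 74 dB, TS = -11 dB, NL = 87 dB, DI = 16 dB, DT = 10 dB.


SE = SL - 2*TL + TS - NL + DI - DT = 202 - 2*74 + (-11) - 87 + 16 - 10 = -38

-38 dB


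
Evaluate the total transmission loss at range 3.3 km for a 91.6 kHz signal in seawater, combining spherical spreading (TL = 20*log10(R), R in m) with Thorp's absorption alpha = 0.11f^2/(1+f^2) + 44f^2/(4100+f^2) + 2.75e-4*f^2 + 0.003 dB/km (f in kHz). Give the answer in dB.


175.9 dB


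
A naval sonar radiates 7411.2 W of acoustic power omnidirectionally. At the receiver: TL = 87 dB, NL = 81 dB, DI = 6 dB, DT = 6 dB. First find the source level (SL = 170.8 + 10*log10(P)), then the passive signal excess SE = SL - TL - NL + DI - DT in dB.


Step 1: SL = 170.8 + 10*log10(7411.2) = 209.5 dB
Step 2: SE = SL - TL - NL + DI - DT = 209.5 - 87 - 81 + 6 - 6 = 41.5

41.5 dB


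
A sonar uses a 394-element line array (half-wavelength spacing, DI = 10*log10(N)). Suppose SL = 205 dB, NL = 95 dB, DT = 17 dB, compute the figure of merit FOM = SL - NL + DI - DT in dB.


Step 1: DI = 10*log10(394) = 25.95 dB
Step 2: FOM = SL - NL + DI - DT = 205 - 95 + 25.95 - 17 = 118.95

118.95 dB


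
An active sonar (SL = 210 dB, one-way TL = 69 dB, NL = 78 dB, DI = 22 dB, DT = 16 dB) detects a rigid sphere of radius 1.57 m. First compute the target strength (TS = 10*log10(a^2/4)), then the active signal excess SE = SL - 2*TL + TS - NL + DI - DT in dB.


Step 1: TS = 10*log10(1.57^2/4) = -2.1 dB
Step 2: SE = SL - 2*TL + TS - NL + DI - DT = 210 - 2*69 + (-2.1) - 78 + 22 - 16 = -2.1

-2.1 dB


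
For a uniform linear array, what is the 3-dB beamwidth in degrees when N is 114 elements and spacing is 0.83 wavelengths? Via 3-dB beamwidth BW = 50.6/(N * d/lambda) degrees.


0.53 deg


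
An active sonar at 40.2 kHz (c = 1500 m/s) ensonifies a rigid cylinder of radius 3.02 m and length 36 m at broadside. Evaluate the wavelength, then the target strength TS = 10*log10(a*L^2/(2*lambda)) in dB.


Step 1: lambda = c/f = 1500/40200 = 0.03731 m
Step 2: TS = 10*log10(a*L^2/(2*lambda)) = 10*log10(3.02*36^2/(2*0.03731)) = 47.2

47.2 dB


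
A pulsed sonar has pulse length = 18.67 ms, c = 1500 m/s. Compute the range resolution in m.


dR = c*tau/2 = 1500 * 18.67e-3 / 2 = 14.0025

14.0025 m


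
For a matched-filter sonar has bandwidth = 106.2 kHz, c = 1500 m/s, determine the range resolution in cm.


0.71 cm


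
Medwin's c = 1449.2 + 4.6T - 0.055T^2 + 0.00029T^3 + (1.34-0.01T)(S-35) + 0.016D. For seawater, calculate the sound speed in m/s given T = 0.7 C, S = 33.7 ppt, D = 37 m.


c = 1449.2 + 4.6*0.7 - 0.055*0.7^2 + 0.00029*0.7^3 + (1.34 - 0.01*0.7)*(33.7 - 35) + 0.016*37 = 1451.25

1451.25 m/s


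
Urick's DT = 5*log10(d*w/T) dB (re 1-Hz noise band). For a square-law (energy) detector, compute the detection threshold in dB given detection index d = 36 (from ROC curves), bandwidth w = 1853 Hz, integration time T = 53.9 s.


DT = 5*log10(d*w/T) = 5*log10(36 * 1853 / 53.9) = 5*log10(1237.63) = 15.46

15.46 dB


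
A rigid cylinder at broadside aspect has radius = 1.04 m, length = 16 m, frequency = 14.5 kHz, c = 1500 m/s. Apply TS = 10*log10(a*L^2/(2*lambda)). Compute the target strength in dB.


lambda = 1500/14500 = 0.10345 m
TS = 10*log10(1.04*16^2/(2*0.10345)) = 31.1

31.1 dB


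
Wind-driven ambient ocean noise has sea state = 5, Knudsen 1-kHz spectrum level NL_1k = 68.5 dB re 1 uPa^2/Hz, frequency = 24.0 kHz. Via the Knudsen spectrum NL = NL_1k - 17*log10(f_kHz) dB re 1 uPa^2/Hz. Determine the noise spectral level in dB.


45.04 dB


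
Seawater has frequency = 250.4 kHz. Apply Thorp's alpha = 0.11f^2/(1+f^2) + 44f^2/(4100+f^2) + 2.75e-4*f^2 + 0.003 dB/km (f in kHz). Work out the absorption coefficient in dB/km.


f^2 = 62700.16
alpha = 0.11*62700.16/(1+62700.16) + 44*62700.16/(4100+62700.16) + 2.75e-4*62700.16 + 0.003 = 58.655

58.655 dB/km


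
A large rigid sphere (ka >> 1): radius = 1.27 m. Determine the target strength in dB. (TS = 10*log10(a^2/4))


-3.94 dB


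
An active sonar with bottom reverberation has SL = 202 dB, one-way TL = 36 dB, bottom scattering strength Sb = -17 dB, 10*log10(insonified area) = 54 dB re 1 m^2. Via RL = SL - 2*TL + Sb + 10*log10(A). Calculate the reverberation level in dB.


RL = SL - 2*TL + Sb + 10*log10(A) = 202 - 2*36 + (-17) + 54 = 167

167 dB


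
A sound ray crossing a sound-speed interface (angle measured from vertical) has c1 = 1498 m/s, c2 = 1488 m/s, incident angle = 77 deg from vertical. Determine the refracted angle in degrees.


sin(theta2) = (c2/c1)*sin(theta1) = (1488/1498)*sin(77 deg) = 0.96787
theta2 = arcsin(0.96787) = 75.44

75.44 deg


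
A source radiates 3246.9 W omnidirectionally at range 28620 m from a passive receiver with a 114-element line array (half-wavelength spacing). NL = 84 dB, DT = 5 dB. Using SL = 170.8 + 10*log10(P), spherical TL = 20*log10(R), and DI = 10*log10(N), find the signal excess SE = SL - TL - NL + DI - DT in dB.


Step 1: SL = 170.8 + 10*log10(3246.9) = 205.91 dB
Step 2: TL = 20*log10(28620) = 89.13 dB
Step 3: DI = 10*log10(114) = 20.57 dB
Step 4: SE = SL - TL - NL + DI - DT = 205.91 - 89.13 - 84 + 20.57 - 5 = 48.35

48.35 dB


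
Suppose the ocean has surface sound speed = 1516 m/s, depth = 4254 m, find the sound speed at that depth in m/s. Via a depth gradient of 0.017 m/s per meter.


c = 1516 + 0.017 * 4254 = 1588.318

1588.318 m/s


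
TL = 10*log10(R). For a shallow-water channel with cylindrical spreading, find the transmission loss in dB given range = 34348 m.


45.36 dB


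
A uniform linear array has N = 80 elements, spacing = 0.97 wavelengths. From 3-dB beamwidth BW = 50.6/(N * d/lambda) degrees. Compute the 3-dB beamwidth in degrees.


BW = 50.6 / (80 * 0.97) = 50.6 / 77.6 = 0.65

0.65 deg


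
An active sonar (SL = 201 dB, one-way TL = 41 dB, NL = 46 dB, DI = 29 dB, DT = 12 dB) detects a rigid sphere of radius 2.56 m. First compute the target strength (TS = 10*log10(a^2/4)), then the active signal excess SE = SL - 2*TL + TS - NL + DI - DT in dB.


Step 1: TS = 10*log10(2.56^2/4) = 2.14 dB
Step 2: SE = SL - 2*TL + TS - NL + DI - DT = 201 - 2*41 + (2.14) - 46 + 29 - 12 = 92.14

92.14 dB


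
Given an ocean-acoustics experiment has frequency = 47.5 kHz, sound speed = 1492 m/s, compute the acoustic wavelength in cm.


lambda = c/f = 1492 / 47500 = 0.0314 m = 3.14 cm

3.14 cm


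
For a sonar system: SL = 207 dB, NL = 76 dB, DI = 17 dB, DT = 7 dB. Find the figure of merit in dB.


FOM = SL - NL + DI - DT = 207 - 76 + 17 - 7 = 141

141 dB


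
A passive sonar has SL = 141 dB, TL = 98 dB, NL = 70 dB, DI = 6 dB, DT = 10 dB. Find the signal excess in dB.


-31 dB


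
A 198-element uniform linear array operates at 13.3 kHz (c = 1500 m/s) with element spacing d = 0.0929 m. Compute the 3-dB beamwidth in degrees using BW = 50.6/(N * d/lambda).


Step 1: lambda = 1500/13300 = 0.11278 m
Step 2: d/lambda = 0.0929/0.11278 = 0.8237
Step 3: BW = 50.6/(N * d/lambda) = 50.6/(198 * 0.8237) = 0.31

0.31 deg


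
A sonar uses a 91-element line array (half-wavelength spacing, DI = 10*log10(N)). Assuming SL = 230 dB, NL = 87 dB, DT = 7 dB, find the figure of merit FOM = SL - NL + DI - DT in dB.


Step 1: DI = 10*log10(91) = 19.59 dB
Step 2: FOM = SL - NL + DI - DT = 230 - 87 + 19.59 - 7 = 155.59

155.59 dB


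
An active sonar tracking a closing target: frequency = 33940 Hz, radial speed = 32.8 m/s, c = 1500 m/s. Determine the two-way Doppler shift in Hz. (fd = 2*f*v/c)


fd = 2*f*v/c = 2 * 33940 * 32.8 / 1500 = 1484.31

1484.31 Hz


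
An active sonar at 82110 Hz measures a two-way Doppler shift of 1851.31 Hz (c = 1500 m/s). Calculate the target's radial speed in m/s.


16.91 m/s


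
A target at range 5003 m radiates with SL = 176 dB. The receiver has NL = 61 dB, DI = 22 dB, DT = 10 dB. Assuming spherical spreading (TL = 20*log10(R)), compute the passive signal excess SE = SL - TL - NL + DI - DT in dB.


53.02 dB


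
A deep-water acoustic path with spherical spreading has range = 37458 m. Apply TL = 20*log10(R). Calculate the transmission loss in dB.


91.47 dB


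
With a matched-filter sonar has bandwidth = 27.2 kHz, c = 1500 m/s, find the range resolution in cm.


2.76 cm


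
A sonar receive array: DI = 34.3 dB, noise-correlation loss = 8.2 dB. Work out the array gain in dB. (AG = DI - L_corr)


AG = DI - L_corr = 34.3 - 8.2 = 26.1

26.1 dB


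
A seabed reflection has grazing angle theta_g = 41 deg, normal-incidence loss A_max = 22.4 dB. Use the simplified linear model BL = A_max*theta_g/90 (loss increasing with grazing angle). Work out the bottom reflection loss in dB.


BL = A_max * theta_g / 90 = 22.4 * 41 / 90 = 10.2

10.2 dB


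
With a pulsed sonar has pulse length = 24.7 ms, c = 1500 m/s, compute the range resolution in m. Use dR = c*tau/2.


dR = c*tau/2 = 1500 * 24.7e-3 / 2 = 18.525

18.525 m


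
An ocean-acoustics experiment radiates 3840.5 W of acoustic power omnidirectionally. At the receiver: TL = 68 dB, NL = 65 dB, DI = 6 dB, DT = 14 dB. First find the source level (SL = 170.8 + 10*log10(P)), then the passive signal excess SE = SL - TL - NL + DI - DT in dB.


Step 1: SL = 170.8 + 10*log10(3840.5) = 206.64 dB
Step 2: SE = SL - TL - NL + DI - DT = 206.64 - 68 - 65 + 6 - 14 = 65.64

65.64 dB


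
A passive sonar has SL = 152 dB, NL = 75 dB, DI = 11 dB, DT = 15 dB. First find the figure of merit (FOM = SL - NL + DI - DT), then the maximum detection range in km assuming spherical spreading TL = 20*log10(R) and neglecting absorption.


Step 1: FOM = SL - NL + DI - DT = 152 - 75 + 11 - 15 = 73 dB
Step 2: at max range FOM = TL = 20*log10(R), so R = 10^(73/20) = 4466.84 m = 4.47 km

4.47 km


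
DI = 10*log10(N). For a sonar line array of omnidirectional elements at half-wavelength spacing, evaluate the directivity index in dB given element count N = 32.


DI = 10*log10(32) = 15.05

15.05 dB


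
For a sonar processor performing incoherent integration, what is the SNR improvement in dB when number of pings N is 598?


13.88 dB


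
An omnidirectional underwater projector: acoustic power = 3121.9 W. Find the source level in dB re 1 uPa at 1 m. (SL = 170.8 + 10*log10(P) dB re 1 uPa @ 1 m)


205.74 dB


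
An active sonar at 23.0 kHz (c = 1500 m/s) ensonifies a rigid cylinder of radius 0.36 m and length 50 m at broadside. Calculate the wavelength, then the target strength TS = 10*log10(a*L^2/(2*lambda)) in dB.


Step 1: lambda = c/f = 1500/23000 = 0.06522 m
Step 2: TS = 10*log10(a*L^2/(2*lambda)) = 10*log10(0.36*50^2/(2*0.06522)) = 38.39

38.39 dB


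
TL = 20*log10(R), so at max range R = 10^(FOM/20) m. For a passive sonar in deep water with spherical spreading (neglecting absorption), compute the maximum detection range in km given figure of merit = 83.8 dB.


At max range FOM = TL, so 20*log10(R) = 83.8
R = 10^(83.8/20) = 15488.17 m = 15.49 km

15.49 km


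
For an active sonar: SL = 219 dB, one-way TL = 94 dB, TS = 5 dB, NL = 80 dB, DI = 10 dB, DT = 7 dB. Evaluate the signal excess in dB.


-41 dB


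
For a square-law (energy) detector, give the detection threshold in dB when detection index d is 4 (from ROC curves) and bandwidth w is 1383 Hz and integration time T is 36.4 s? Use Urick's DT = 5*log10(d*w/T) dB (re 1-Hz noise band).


DT = 5*log10(d*w/T) = 5*log10(4 * 1383 / 36.4) = 5*log10(151.98) = 10.91

10.91 dB


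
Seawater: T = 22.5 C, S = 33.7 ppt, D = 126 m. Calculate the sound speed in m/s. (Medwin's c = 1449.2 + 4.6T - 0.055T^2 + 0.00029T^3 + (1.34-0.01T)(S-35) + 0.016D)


c = 1449.2 + 4.6*22.5 - 0.055*22.5^2 + 0.00029*22.5^3 + (1.34 - 0.01*22.5)*(33.7 - 35) + 0.016*126 = 1528.73

1528.73 m/s


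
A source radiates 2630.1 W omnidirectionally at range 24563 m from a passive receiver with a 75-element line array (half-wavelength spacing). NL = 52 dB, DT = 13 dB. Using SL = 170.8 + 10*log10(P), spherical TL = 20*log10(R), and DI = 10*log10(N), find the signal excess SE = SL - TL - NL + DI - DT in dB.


Step 1: SL = 170.8 + 10*log10(2630.1) = 205.0 dB
Step 2: TL = 20*log10(24563) = 87.81 dB
Step 3: DI = 10*log10(75) = 18.75 dB
Step 4: SE = SL - TL - NL + DI - DT = 205.0 - 87.81 - 52 + 18.75 - 13 = 70.94

70.94 dB


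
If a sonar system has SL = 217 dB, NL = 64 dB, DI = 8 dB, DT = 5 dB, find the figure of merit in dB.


156 dB


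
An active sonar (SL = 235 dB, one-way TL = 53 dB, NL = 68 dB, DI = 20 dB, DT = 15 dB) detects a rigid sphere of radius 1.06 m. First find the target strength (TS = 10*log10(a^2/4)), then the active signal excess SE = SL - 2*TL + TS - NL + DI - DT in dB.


Step 1: TS = 10*log10(1.06^2/4) = -5.51 dB
Step 2: SE = SL - 2*TL + TS - NL + DI - DT = 235 - 2*53 + (-5.51) - 68 + 20 - 15 = 60.49

60.49 dB


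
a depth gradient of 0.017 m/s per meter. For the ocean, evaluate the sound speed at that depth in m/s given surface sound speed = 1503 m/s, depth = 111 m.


c = 1503 + 0.017 * 111 = 1504.887

1504.887 m/s


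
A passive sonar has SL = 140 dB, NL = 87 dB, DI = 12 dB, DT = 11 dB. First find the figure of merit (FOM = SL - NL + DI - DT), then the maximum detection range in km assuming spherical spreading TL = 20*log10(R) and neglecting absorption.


Step 1: FOM = SL - NL + DI - DT = 140 - 87 + 12 - 11 = 54 dB
Step 2: at max range FOM = TL = 20*log10(R), so R = 10^(54/20) = 501.19 m = 0.5 km

0.5 km


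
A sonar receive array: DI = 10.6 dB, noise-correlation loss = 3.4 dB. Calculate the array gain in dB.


AG = DI - L_corr = 10.6 - 3.4 = 7.2

7.2 dB


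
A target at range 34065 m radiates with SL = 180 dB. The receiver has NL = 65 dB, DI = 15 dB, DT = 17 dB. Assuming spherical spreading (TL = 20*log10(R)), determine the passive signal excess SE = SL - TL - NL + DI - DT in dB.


Step 1: TL = 20*log10(34065) = 90.65 dB
Step 2: SE = 180 - 90.65 - 65 + 15 - 17 = 22.35

22.35 dB


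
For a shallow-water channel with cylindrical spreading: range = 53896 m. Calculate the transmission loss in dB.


TL = 10*log10(53896) = 47.32

47.32 dB


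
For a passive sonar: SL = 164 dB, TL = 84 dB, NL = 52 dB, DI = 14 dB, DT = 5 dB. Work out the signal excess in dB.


37 dB


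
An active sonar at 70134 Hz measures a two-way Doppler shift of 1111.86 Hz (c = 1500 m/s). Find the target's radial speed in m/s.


From fd = 2*f*v/c, v = c*fd/(2*f) = 1500 * 1111.86 / (2*70134) = 11.89

11.89 m/s


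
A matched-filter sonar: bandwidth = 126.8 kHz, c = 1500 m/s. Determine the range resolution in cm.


0.59 cm


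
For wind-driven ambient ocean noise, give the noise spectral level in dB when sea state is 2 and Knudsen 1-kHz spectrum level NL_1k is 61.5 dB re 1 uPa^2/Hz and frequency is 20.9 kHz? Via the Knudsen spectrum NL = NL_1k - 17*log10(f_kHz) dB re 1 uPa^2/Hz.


NL = NL_1k - 17*log10(f_kHz) = 61.5 - 17*log10(20.9) = 61.5 - (22.44) = 39.06

39.06 dB


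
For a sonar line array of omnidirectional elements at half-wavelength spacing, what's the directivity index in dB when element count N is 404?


26.06 dB


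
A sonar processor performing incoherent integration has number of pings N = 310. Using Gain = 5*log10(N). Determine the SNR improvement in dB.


Gain = 5*log10(310) = 12.46

12.46 dB
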